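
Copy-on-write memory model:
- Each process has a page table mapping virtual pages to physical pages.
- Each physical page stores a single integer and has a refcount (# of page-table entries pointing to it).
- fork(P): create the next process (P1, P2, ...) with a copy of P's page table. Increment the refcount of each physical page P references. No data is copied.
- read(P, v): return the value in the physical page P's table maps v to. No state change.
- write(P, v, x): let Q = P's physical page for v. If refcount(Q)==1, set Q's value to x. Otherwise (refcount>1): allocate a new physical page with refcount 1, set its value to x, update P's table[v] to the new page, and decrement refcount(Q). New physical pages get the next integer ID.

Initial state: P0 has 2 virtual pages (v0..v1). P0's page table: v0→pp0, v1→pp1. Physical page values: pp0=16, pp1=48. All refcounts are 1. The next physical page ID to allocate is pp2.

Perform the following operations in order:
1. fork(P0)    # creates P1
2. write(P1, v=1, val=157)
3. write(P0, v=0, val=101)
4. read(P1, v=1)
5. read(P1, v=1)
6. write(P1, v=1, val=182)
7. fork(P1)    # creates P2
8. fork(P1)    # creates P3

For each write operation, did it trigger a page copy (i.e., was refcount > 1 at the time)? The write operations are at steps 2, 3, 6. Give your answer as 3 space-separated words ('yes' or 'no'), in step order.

Op 1: fork(P0) -> P1. 2 ppages; refcounts: pp0:2 pp1:2
Op 2: write(P1, v1, 157). refcount(pp1)=2>1 -> COPY to pp2. 3 ppages; refcounts: pp0:2 pp1:1 pp2:1
Op 3: write(P0, v0, 101). refcount(pp0)=2>1 -> COPY to pp3. 4 ppages; refcounts: pp0:1 pp1:1 pp2:1 pp3:1
Op 4: read(P1, v1) -> 157. No state change.
Op 5: read(P1, v1) -> 157. No state change.
Op 6: write(P1, v1, 182). refcount(pp2)=1 -> write in place. 4 ppages; refcounts: pp0:1 pp1:1 pp2:1 pp3:1
Op 7: fork(P1) -> P2. 4 ppages; refcounts: pp0:2 pp1:1 pp2:2 pp3:1
Op 8: fork(P1) -> P3. 4 ppages; refcounts: pp0:3 pp1:1 pp2:3 pp3:1

yes yes no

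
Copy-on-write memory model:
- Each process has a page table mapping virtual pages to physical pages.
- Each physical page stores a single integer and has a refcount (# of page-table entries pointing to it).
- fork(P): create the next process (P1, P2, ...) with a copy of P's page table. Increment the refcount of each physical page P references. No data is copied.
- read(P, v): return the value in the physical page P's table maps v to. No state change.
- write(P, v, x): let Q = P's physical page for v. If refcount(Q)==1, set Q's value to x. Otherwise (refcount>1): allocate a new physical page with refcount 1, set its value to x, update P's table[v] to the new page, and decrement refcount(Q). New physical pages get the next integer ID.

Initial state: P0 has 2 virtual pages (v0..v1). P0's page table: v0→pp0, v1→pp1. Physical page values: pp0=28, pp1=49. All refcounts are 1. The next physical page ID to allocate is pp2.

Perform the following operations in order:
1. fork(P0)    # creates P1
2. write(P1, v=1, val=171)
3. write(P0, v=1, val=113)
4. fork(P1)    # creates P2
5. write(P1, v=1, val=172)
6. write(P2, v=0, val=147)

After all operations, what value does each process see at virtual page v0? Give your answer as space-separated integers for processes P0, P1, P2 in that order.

Answer: 28 28 147

Derivation:
Op 1: fork(P0) -> P1. 2 ppages; refcounts: pp0:2 pp1:2
Op 2: write(P1, v1, 171). refcount(pp1)=2>1 -> COPY to pp2. 3 ppages; refcounts: pp0:2 pp1:1 pp2:1
Op 3: write(P0, v1, 113). refcount(pp1)=1 -> write in place. 3 ppages; refcounts: pp0:2 pp1:1 pp2:1
Op 4: fork(P1) -> P2. 3 ppages; refcounts: pp0:3 pp1:1 pp2:2
Op 5: write(P1, v1, 172). refcount(pp2)=2>1 -> COPY to pp3. 4 ppages; refcounts: pp0:3 pp1:1 pp2:1 pp3:1
Op 6: write(P2, v0, 147). refcount(pp0)=3>1 -> COPY to pp4. 5 ppages; refcounts: pp0:2 pp1:1 pp2:1 pp3:1 pp4:1
P0: v0 -> pp0 = 28
P1: v0 -> pp0 = 28
P2: v0 -> pp4 = 147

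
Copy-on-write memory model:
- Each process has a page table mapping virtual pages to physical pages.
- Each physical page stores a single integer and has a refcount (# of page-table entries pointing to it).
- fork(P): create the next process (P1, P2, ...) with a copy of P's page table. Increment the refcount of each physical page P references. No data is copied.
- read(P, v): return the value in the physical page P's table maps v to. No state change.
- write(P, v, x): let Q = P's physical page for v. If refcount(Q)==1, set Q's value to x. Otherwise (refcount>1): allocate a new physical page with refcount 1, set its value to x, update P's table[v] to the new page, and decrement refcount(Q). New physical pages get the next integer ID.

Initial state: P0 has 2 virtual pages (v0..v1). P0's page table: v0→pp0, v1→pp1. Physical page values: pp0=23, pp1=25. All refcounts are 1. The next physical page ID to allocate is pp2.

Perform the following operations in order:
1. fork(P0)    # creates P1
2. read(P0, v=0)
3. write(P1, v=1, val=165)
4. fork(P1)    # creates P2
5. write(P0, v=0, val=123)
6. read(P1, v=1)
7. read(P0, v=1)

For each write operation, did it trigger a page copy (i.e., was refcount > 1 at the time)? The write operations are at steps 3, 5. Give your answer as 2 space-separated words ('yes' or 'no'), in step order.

Op 1: fork(P0) -> P1. 2 ppages; refcounts: pp0:2 pp1:2
Op 2: read(P0, v0) -> 23. No state change.
Op 3: write(P1, v1, 165). refcount(pp1)=2>1 -> COPY to pp2. 3 ppages; refcounts: pp0:2 pp1:1 pp2:1
Op 4: fork(P1) -> P2. 3 ppages; refcounts: pp0:3 pp1:1 pp2:2
Op 5: write(P0, v0, 123). refcount(pp0)=3>1 -> COPY to pp3. 4 ppages; refcounts: pp0:2 pp1:1 pp2:2 pp3:1
Op 6: read(P1, v1) -> 165. No state change.
Op 7: read(P0, v1) -> 25. No state change.

yes yes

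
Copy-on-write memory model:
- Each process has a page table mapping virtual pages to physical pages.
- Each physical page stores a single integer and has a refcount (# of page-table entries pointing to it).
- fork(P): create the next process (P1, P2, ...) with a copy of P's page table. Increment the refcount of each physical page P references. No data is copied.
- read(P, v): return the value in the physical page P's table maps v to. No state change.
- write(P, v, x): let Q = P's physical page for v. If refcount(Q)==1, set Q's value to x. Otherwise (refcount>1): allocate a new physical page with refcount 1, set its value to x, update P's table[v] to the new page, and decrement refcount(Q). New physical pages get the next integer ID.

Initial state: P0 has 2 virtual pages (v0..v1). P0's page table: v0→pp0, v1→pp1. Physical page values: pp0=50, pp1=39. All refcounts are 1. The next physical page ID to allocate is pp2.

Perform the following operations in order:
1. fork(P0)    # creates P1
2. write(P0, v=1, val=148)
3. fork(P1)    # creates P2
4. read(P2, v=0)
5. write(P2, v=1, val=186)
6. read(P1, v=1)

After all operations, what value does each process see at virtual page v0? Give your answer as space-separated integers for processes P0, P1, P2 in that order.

Op 1: fork(P0) -> P1. 2 ppages; refcounts: pp0:2 pp1:2
Op 2: write(P0, v1, 148). refcount(pp1)=2>1 -> COPY to pp2. 3 ppages; refcounts: pp0:2 pp1:1 pp2:1
Op 3: fork(P1) -> P2. 3 ppages; refcounts: pp0:3 pp1:2 pp2:1
Op 4: read(P2, v0) -> 50. No state change.
Op 5: write(P2, v1, 186). refcount(pp1)=2>1 -> COPY to pp3. 4 ppages; refcounts: pp0:3 pp1:1 pp2:1 pp3:1
Op 6: read(P1, v1) -> 39. No state change.
P0: v0 -> pp0 = 50
P1: v0 -> pp0 = 50
P2: v0 -> pp0 = 50

Answer: 50 50 50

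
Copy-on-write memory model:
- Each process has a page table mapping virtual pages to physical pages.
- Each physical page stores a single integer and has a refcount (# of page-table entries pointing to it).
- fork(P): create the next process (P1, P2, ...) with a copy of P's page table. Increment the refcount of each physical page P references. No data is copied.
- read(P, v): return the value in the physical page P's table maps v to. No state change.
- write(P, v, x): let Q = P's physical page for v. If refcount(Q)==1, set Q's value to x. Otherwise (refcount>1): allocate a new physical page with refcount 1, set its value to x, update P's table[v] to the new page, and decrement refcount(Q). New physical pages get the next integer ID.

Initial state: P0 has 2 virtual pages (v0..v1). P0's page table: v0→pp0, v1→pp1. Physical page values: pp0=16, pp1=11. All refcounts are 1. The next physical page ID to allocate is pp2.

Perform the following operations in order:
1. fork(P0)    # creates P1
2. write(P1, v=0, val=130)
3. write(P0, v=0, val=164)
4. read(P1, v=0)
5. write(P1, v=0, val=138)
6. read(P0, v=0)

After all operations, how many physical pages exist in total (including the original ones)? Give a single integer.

Op 1: fork(P0) -> P1. 2 ppages; refcounts: pp0:2 pp1:2
Op 2: write(P1, v0, 130). refcount(pp0)=2>1 -> COPY to pp2. 3 ppages; refcounts: pp0:1 pp1:2 pp2:1
Op 3: write(P0, v0, 164). refcount(pp0)=1 -> write in place. 3 ppages; refcounts: pp0:1 pp1:2 pp2:1
Op 4: read(P1, v0) -> 130. No state change.
Op 5: write(P1, v0, 138). refcount(pp2)=1 -> write in place. 3 ppages; refcounts: pp0:1 pp1:2 pp2:1
Op 6: read(P0, v0) -> 164. No state change.

Answer: 3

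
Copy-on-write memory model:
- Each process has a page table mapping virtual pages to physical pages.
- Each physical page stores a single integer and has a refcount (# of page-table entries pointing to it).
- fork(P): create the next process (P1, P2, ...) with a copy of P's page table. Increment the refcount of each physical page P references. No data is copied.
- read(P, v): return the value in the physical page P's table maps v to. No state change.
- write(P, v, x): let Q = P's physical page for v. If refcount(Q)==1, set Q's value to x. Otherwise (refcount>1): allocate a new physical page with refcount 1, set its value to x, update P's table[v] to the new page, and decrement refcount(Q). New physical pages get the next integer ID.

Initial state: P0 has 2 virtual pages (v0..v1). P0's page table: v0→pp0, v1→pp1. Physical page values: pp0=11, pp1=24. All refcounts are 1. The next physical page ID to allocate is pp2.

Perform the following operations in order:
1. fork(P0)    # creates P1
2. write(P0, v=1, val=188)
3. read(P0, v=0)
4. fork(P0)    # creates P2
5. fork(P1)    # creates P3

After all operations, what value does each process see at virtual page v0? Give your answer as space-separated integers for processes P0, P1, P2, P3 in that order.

Answer: 11 11 11 11

Derivation:
Op 1: fork(P0) -> P1. 2 ppages; refcounts: pp0:2 pp1:2
Op 2: write(P0, v1, 188). refcount(pp1)=2>1 -> COPY to pp2. 3 ppages; refcounts: pp0:2 pp1:1 pp2:1
Op 3: read(P0, v0) -> 11. No state change.
Op 4: fork(P0) -> P2. 3 ppages; refcounts: pp0:3 pp1:1 pp2:2
Op 5: fork(P1) -> P3. 3 ppages; refcounts: pp0:4 pp1:2 pp2:2
P0: v0 -> pp0 = 11
P1: v0 -> pp0 = 11
P2: v0 -> pp0 = 11
P3: v0 -> pp0 = 11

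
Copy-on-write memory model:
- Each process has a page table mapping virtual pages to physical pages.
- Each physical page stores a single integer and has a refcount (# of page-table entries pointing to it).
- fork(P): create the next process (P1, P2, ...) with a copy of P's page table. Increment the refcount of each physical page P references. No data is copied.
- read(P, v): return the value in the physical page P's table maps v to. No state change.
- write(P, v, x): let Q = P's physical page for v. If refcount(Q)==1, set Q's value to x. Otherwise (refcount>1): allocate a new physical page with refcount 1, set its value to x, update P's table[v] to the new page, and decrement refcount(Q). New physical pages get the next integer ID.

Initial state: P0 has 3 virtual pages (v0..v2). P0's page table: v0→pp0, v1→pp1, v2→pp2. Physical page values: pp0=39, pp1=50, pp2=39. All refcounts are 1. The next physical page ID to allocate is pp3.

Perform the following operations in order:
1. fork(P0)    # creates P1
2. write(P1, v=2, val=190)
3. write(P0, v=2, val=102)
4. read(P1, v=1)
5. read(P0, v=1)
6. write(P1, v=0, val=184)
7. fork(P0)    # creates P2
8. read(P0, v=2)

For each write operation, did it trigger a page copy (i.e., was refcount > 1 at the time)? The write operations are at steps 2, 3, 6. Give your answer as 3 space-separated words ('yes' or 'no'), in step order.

Op 1: fork(P0) -> P1. 3 ppages; refcounts: pp0:2 pp1:2 pp2:2
Op 2: write(P1, v2, 190). refcount(pp2)=2>1 -> COPY to pp3. 4 ppages; refcounts: pp0:2 pp1:2 pp2:1 pp3:1
Op 3: write(P0, v2, 102). refcount(pp2)=1 -> write in place. 4 ppages; refcounts: pp0:2 pp1:2 pp2:1 pp3:1
Op 4: read(P1, v1) -> 50. No state change.
Op 5: read(P0, v1) -> 50. No state change.
Op 6: write(P1, v0, 184). refcount(pp0)=2>1 -> COPY to pp4. 5 ppages; refcounts: pp0:1 pp1:2 pp2:1 pp3:1 pp4:1
Op 7: fork(P0) -> P2. 5 ppages; refcounts: pp0:2 pp1:3 pp2:2 pp3:1 pp4:1
Op 8: read(P0, v2) -> 102. No state change.

yes no yes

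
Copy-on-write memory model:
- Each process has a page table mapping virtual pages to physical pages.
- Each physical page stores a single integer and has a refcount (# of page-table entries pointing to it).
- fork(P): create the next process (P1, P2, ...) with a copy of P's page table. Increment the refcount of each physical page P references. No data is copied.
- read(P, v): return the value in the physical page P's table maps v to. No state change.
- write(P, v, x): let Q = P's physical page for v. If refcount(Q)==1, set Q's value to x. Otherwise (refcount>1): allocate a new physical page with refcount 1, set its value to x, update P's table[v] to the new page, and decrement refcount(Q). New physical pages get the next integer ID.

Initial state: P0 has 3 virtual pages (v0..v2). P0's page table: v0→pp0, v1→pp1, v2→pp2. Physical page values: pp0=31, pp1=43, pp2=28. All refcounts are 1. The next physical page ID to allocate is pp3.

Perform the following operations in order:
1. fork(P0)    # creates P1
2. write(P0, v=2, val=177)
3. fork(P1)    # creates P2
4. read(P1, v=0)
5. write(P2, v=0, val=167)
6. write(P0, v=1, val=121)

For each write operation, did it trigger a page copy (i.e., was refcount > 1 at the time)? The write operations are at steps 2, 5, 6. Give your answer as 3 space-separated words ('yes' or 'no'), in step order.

Op 1: fork(P0) -> P1. 3 ppages; refcounts: pp0:2 pp1:2 pp2:2
Op 2: write(P0, v2, 177). refcount(pp2)=2>1 -> COPY to pp3. 4 ppages; refcounts: pp0:2 pp1:2 pp2:1 pp3:1
Op 3: fork(P1) -> P2. 4 ppages; refcounts: pp0:3 pp1:3 pp2:2 pp3:1
Op 4: read(P1, v0) -> 31. No state change.
Op 5: write(P2, v0, 167). refcount(pp0)=3>1 -> COPY to pp4. 5 ppages; refcounts: pp0:2 pp1:3 pp2:2 pp3:1 pp4:1
Op 6: write(P0, v1, 121). refcount(pp1)=3>1 -> COPY to pp5. 6 ppages; refcounts: pp0:2 pp1:2 pp2:2 pp3:1 pp4:1 pp5:1

yes yes yes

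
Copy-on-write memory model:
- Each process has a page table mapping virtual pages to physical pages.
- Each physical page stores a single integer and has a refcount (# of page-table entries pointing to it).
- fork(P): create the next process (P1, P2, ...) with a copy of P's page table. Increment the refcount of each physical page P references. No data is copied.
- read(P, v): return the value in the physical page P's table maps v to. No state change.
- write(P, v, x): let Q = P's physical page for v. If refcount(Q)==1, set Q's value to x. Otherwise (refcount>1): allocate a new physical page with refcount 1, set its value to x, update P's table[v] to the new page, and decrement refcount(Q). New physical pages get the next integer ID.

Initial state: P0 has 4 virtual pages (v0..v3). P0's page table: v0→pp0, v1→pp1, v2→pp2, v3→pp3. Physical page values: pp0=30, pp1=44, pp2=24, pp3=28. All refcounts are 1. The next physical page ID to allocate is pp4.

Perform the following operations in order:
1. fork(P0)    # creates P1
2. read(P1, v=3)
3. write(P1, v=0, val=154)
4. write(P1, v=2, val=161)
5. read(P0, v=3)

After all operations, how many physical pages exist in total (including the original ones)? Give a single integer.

Op 1: fork(P0) -> P1. 4 ppages; refcounts: pp0:2 pp1:2 pp2:2 pp3:2
Op 2: read(P1, v3) -> 28. No state change.
Op 3: write(P1, v0, 154). refcount(pp0)=2>1 -> COPY to pp4. 5 ppages; refcounts: pp0:1 pp1:2 pp2:2 pp3:2 pp4:1
Op 4: write(P1, v2, 161). refcount(pp2)=2>1 -> COPY to pp5. 6 ppages; refcounts: pp0:1 pp1:2 pp2:1 pp3:2 pp4:1 pp5:1
Op 5: read(P0, v3) -> 28. No state change.

Answer: 6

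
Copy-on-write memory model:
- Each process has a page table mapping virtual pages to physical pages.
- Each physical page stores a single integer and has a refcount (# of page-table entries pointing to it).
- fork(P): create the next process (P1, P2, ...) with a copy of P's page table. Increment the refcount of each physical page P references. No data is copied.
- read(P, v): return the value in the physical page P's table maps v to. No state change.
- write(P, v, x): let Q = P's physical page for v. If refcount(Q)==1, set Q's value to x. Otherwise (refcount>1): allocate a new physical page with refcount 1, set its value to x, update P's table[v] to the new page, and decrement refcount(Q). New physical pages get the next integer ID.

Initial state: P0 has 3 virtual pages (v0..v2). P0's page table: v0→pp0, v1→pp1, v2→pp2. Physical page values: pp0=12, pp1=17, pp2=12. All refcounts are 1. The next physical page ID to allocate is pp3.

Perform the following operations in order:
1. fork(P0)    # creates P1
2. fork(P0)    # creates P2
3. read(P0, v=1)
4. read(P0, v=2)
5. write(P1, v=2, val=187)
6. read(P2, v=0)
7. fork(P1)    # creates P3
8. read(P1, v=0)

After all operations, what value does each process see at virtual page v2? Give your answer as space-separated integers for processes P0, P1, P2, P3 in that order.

Answer: 12 187 12 187

Derivation:
Op 1: fork(P0) -> P1. 3 ppages; refcounts: pp0:2 pp1:2 pp2:2
Op 2: fork(P0) -> P2. 3 ppages; refcounts: pp0:3 pp1:3 pp2:3
Op 3: read(P0, v1) -> 17. No state change.
Op 4: read(P0, v2) -> 12. No state change.
Op 5: write(P1, v2, 187). refcount(pp2)=3>1 -> COPY to pp3. 4 ppages; refcounts: pp0:3 pp1:3 pp2:2 pp3:1
Op 6: read(P2, v0) -> 12. No state change.
Op 7: fork(P1) -> P3. 4 ppages; refcounts: pp0:4 pp1:4 pp2:2 pp3:2
Op 8: read(P1, v0) -> 12. No state change.
P0: v2 -> pp2 = 12
P1: v2 -> pp3 = 187
P2: v2 -> pp2 = 12
P3: v2 -> pp3 = 187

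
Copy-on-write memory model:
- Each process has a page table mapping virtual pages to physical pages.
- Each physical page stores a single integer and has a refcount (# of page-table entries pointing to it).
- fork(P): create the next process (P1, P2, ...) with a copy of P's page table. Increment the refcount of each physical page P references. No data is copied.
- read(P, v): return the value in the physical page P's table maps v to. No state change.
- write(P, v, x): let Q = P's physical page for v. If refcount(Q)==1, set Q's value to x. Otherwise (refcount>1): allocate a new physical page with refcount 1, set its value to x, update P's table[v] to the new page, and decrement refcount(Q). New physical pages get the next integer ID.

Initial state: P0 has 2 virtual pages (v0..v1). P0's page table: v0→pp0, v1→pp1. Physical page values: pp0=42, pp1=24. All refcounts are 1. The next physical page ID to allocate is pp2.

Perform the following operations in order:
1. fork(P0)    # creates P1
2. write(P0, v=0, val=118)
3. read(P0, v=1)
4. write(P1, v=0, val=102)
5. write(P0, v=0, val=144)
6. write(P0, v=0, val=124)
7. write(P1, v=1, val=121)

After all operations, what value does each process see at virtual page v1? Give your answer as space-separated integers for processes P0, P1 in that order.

Answer: 24 121

Derivation:
Op 1: fork(P0) -> P1. 2 ppages; refcounts: pp0:2 pp1:2
Op 2: write(P0, v0, 118). refcount(pp0)=2>1 -> COPY to pp2. 3 ppages; refcounts: pp0:1 pp1:2 pp2:1
Op 3: read(P0, v1) -> 24. No state change.
Op 4: write(P1, v0, 102). refcount(pp0)=1 -> write in place. 3 ppages; refcounts: pp0:1 pp1:2 pp2:1
Op 5: write(P0, v0, 144). refcount(pp2)=1 -> write in place. 3 ppages; refcounts: pp0:1 pp1:2 pp2:1
Op 6: write(P0, v0, 124). refcount(pp2)=1 -> write in place. 3 ppages; refcounts: pp0:1 pp1:2 pp2:1
Op 7: write(P1, v1, 121). refcount(pp1)=2>1 -> COPY to pp3. 4 ppages; refcounts: pp0:1 pp1:1 pp2:1 pp3:1
P0: v1 -> pp1 = 24
P1: v1 -> pp3 = 121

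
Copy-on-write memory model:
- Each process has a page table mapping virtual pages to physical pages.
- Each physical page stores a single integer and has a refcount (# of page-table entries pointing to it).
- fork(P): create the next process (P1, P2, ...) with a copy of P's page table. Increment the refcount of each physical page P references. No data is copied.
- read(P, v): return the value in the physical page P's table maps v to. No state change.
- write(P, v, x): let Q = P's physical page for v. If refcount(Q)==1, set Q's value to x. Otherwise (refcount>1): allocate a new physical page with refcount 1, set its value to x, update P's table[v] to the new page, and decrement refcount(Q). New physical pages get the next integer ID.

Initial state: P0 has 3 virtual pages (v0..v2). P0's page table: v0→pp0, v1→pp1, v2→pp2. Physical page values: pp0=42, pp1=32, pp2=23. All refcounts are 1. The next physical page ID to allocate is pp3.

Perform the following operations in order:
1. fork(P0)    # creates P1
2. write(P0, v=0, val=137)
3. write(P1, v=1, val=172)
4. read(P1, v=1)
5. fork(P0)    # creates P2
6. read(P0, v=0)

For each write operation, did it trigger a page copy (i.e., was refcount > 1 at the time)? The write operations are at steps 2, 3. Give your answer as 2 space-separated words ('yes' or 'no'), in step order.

Op 1: fork(P0) -> P1. 3 ppages; refcounts: pp0:2 pp1:2 pp2:2
Op 2: write(P0, v0, 137). refcount(pp0)=2>1 -> COPY to pp3. 4 ppages; refcounts: pp0:1 pp1:2 pp2:2 pp3:1
Op 3: write(P1, v1, 172). refcount(pp1)=2>1 -> COPY to pp4. 5 ppages; refcounts: pp0:1 pp1:1 pp2:2 pp3:1 pp4:1
Op 4: read(P1, v1) -> 172. No state change.
Op 5: fork(P0) -> P2. 5 ppages; refcounts: pp0:1 pp1:2 pp2:3 pp3:2 pp4:1
Op 6: read(P0, v0) -> 137. No state change.

yes yes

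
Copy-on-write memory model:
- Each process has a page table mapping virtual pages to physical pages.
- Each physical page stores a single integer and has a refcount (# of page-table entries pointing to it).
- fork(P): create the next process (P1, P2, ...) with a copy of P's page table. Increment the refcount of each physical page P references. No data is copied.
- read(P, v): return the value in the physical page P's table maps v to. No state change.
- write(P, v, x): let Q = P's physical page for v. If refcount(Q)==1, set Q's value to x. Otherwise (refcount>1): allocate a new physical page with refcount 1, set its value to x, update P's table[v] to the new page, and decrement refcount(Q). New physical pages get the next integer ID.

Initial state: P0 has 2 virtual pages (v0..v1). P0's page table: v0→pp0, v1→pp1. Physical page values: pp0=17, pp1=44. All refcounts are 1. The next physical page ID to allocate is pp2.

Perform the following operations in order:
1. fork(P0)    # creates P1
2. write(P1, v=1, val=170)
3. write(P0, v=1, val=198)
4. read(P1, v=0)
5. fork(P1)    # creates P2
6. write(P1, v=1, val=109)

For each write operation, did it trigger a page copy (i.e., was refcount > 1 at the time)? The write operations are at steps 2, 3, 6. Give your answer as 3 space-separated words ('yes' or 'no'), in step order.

Op 1: fork(P0) -> P1. 2 ppages; refcounts: pp0:2 pp1:2
Op 2: write(P1, v1, 170). refcount(pp1)=2>1 -> COPY to pp2. 3 ppages; refcounts: pp0:2 pp1:1 pp2:1
Op 3: write(P0, v1, 198). refcount(pp1)=1 -> write in place. 3 ppages; refcounts: pp0:2 pp1:1 pp2:1
Op 4: read(P1, v0) -> 17. No state change.
Op 5: fork(P1) -> P2. 3 ppages; refcounts: pp0:3 pp1:1 pp2:2
Op 6: write(P1, v1, 109). refcount(pp2)=2>1 -> COPY to pp3. 4 ppages; refcounts: pp0:3 pp1:1 pp2:1 pp3:1

yes no yes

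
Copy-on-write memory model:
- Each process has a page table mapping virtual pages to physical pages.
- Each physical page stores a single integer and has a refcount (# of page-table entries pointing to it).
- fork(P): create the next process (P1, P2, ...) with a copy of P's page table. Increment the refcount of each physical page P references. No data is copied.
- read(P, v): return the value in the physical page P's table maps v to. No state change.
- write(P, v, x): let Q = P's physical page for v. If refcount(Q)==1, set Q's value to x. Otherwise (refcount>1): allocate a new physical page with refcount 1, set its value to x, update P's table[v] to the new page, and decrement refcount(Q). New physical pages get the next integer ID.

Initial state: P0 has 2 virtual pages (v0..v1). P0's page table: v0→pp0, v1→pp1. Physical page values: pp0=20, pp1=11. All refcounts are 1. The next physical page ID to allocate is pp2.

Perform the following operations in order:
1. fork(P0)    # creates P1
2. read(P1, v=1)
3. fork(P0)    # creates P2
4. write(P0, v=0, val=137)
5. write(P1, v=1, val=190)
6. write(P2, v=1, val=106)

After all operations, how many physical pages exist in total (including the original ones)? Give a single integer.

Op 1: fork(P0) -> P1. 2 ppages; refcounts: pp0:2 pp1:2
Op 2: read(P1, v1) -> 11. No state change.
Op 3: fork(P0) -> P2. 2 ppages; refcounts: pp0:3 pp1:3
Op 4: write(P0, v0, 137). refcount(pp0)=3>1 -> COPY to pp2. 3 ppages; refcounts: pp0:2 pp1:3 pp2:1
Op 5: write(P1, v1, 190). refcount(pp1)=3>1 -> COPY to pp3. 4 ppages; refcounts: pp0:2 pp1:2 pp2:1 pp3:1
Op 6: write(P2, v1, 106). refcount(pp1)=2>1 -> COPY to pp4. 5 ppages; refcounts: pp0:2 pp1:1 pp2:1 pp3:1 pp4:1

Answer: 5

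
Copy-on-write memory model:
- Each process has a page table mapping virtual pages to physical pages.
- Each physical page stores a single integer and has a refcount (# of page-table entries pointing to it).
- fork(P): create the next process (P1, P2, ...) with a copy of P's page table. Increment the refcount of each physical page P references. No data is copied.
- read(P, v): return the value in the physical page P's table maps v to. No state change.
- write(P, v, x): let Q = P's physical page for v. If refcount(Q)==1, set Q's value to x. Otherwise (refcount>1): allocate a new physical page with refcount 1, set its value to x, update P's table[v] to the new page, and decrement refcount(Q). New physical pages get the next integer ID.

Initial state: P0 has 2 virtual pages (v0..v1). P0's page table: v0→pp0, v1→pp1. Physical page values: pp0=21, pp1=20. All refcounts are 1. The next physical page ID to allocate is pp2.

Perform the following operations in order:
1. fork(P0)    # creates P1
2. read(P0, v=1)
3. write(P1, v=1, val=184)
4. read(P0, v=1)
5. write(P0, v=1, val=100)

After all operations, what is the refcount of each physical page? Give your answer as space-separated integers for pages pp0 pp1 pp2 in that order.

Op 1: fork(P0) -> P1. 2 ppages; refcounts: pp0:2 pp1:2
Op 2: read(P0, v1) -> 20. No state change.
Op 3: write(P1, v1, 184). refcount(pp1)=2>1 -> COPY to pp2. 3 ppages; refcounts: pp0:2 pp1:1 pp2:1
Op 4: read(P0, v1) -> 20. No state change.
Op 5: write(P0, v1, 100). refcount(pp1)=1 -> write in place. 3 ppages; refcounts: pp0:2 pp1:1 pp2:1

Answer: 2 1 1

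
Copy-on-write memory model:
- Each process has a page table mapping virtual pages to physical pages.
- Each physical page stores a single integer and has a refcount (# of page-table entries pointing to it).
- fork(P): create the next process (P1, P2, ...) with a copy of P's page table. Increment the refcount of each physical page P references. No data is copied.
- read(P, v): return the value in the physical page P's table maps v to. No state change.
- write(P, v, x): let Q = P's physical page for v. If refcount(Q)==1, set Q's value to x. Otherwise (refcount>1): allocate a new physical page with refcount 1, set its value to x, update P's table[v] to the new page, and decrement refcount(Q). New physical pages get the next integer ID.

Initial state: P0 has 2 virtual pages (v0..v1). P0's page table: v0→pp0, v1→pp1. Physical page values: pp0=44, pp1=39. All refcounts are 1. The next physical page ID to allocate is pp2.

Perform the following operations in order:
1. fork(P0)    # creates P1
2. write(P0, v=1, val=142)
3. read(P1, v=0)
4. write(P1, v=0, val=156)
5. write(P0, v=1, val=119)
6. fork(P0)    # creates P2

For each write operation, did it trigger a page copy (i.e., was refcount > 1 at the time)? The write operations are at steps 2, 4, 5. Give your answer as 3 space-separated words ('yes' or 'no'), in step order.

Op 1: fork(P0) -> P1. 2 ppages; refcounts: pp0:2 pp1:2
Op 2: write(P0, v1, 142). refcount(pp1)=2>1 -> COPY to pp2. 3 ppages; refcounts: pp0:2 pp1:1 pp2:1
Op 3: read(P1, v0) -> 44. No state change.
Op 4: write(P1, v0, 156). refcount(pp0)=2>1 -> COPY to pp3. 4 ppages; refcounts: pp0:1 pp1:1 pp2:1 pp3:1
Op 5: write(P0, v1, 119). refcount(pp2)=1 -> write in place. 4 ppages; refcounts: pp0:1 pp1:1 pp2:1 pp3:1
Op 6: fork(P0) -> P2. 4 ppages; refcounts: pp0:2 pp1:1 pp2:2 pp3:1

yes yes no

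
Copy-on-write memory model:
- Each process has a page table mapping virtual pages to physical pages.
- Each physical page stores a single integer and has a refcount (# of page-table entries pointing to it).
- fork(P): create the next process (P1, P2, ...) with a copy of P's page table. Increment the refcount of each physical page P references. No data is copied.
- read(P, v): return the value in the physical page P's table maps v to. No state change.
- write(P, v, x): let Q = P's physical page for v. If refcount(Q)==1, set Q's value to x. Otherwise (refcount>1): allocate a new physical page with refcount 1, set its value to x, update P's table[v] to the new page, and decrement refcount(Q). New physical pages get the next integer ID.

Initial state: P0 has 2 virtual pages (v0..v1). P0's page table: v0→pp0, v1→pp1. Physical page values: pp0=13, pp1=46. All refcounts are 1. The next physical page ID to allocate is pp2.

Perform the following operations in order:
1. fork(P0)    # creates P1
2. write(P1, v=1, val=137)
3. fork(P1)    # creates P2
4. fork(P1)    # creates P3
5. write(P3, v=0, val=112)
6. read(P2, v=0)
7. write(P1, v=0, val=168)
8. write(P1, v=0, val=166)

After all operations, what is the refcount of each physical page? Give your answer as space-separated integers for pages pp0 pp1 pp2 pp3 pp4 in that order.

Answer: 2 1 3 1 1

Derivation:
Op 1: fork(P0) -> P1. 2 ppages; refcounts: pp0:2 pp1:2
Op 2: write(P1, v1, 137). refcount(pp1)=2>1 -> COPY to pp2. 3 ppages; refcounts: pp0:2 pp1:1 pp2:1
Op 3: fork(P1) -> P2. 3 ppages; refcounts: pp0:3 pp1:1 pp2:2
Op 4: fork(P1) -> P3. 3 ppages; refcounts: pp0:4 pp1:1 pp2:3
Op 5: write(P3, v0, 112). refcount(pp0)=4>1 -> COPY to pp3. 4 ppages; refcounts: pp0:3 pp1:1 pp2:3 pp3:1
Op 6: read(P2, v0) -> 13. No state change.
Op 7: write(P1, v0, 168). refcount(pp0)=3>1 -> COPY to pp4. 5 ppages; refcounts: pp0:2 pp1:1 pp2:3 pp3:1 pp4:1
Op 8: write(P1, v0, 166). refcount(pp4)=1 -> write in place. 5 ppages; refcounts: pp0:2 pp1:1 pp2:3 pp3:1 pp4:1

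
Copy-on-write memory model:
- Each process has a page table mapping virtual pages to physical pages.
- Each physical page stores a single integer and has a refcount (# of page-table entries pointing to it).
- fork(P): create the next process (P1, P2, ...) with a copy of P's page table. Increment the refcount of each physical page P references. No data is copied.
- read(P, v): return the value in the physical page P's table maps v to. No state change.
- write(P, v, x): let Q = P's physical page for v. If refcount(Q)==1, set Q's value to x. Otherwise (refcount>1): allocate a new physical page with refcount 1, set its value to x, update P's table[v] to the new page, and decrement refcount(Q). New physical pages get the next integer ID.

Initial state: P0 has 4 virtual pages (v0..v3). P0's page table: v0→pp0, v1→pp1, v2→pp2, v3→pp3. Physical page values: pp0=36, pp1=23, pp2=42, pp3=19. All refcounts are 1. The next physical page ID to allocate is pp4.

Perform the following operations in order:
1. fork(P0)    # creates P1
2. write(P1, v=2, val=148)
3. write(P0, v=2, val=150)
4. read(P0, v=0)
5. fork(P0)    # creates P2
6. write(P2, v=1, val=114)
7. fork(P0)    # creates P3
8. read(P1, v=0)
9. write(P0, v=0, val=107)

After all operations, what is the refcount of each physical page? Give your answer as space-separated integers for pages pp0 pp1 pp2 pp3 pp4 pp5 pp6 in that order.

Answer: 3 3 3 4 1 1 1

Derivation:
Op 1: fork(P0) -> P1. 4 ppages; refcounts: pp0:2 pp1:2 pp2:2 pp3:2
Op 2: write(P1, v2, 148). refcount(pp2)=2>1 -> COPY to pp4. 5 ppages; refcounts: pp0:2 pp1:2 pp2:1 pp3:2 pp4:1
Op 3: write(P0, v2, 150). refcount(pp2)=1 -> write in place. 5 ppages; refcounts: pp0:2 pp1:2 pp2:1 pp3:2 pp4:1
Op 4: read(P0, v0) -> 36. No state change.
Op 5: fork(P0) -> P2. 5 ppages; refcounts: pp0:3 pp1:3 pp2:2 pp3:3 pp4:1
Op 6: write(P2, v1, 114). refcount(pp1)=3>1 -> COPY to pp5. 6 ppages; refcounts: pp0:3 pp1:2 pp2:2 pp3:3 pp4:1 pp5:1
Op 7: fork(P0) -> P3. 6 ppages; refcounts: pp0:4 pp1:3 pp2:3 pp3:4 pp4:1 pp5:1
Op 8: read(P1, v0) -> 36. No state change.
Op 9: write(P0, v0, 107). refcount(pp0)=4>1 -> COPY to pp6. 7 ppages; refcounts: pp0:3 pp1:3 pp2:3 pp3:4 pp4:1 pp5:1 pp6:1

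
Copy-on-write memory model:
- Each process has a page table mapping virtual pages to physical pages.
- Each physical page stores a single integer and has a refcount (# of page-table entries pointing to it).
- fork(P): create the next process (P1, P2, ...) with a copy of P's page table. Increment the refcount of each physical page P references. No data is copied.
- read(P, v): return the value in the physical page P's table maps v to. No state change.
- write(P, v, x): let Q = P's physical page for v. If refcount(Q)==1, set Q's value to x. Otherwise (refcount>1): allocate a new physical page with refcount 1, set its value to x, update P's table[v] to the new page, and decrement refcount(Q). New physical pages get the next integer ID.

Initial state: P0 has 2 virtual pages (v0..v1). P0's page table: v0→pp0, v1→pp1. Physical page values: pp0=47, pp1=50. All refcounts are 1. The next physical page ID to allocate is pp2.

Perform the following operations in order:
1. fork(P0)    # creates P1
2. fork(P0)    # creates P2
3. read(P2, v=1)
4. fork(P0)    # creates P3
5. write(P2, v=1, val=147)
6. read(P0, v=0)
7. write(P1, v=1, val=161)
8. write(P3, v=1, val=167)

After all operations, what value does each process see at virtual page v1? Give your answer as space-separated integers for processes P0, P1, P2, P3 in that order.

Answer: 50 161 147 167

Derivation:
Op 1: fork(P0) -> P1. 2 ppages; refcounts: pp0:2 pp1:2
Op 2: fork(P0) -> P2. 2 ppages; refcounts: pp0:3 pp1:3
Op 3: read(P2, v1) -> 50. No state change.
Op 4: fork(P0) -> P3. 2 ppages; refcounts: pp0:4 pp1:4
Op 5: write(P2, v1, 147). refcount(pp1)=4>1 -> COPY to pp2. 3 ppages; refcounts: pp0:4 pp1:3 pp2:1
Op 6: read(P0, v0) -> 47. No state change.
Op 7: write(P1, v1, 161). refcount(pp1)=3>1 -> COPY to pp3. 4 ppages; refcounts: pp0:4 pp1:2 pp2:1 pp3:1
Op 8: write(P3, v1, 167). refcount(pp1)=2>1 -> COPY to pp4. 5 ppages; refcounts: pp0:4 pp1:1 pp2:1 pp3:1 pp4:1
P0: v1 -> pp1 = 50
P1: v1 -> pp3 = 161
P2: v1 -> pp2 = 147
P3: v1 -> pp4 = 167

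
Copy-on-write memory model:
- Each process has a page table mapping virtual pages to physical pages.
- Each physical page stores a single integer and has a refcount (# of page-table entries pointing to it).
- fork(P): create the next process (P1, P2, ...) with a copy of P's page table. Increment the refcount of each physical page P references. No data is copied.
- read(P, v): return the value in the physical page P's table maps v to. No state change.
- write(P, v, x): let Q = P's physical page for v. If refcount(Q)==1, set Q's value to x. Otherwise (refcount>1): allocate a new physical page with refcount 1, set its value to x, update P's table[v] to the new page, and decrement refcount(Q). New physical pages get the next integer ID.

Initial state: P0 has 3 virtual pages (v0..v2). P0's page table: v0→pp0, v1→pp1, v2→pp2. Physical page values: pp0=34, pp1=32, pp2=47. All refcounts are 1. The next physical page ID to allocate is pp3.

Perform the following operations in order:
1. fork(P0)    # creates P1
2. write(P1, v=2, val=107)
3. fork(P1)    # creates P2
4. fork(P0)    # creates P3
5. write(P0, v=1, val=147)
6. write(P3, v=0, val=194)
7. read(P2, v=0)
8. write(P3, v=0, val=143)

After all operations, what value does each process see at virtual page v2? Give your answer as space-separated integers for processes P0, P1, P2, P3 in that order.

Answer: 47 107 107 47

Derivation:
Op 1: fork(P0) -> P1. 3 ppages; refcounts: pp0:2 pp1:2 pp2:2
Op 2: write(P1, v2, 107). refcount(pp2)=2>1 -> COPY to pp3. 4 ppages; refcounts: pp0:2 pp1:2 pp2:1 pp3:1
Op 3: fork(P1) -> P2. 4 ppages; refcounts: pp0:3 pp1:3 pp2:1 pp3:2
Op 4: fork(P0) -> P3. 4 ppages; refcounts: pp0:4 pp1:4 pp2:2 pp3:2
Op 5: write(P0, v1, 147). refcount(pp1)=4>1 -> COPY to pp4. 5 ppages; refcounts: pp0:4 pp1:3 pp2:2 pp3:2 pp4:1
Op 6: write(P3, v0, 194). refcount(pp0)=4>1 -> COPY to pp5. 6 ppages; refcounts: pp0:3 pp1:3 pp2:2 pp3:2 pp4:1 pp5:1
Op 7: read(P2, v0) -> 34. No state change.
Op 8: write(P3, v0, 143). refcount(pp5)=1 -> write in place. 6 ppages; refcounts: pp0:3 pp1:3 pp2:2 pp3:2 pp4:1 pp5:1
P0: v2 -> pp2 = 47
P1: v2 -> pp3 = 107
P2: v2 -> pp3 = 107
P3: v2 -> pp2 = 47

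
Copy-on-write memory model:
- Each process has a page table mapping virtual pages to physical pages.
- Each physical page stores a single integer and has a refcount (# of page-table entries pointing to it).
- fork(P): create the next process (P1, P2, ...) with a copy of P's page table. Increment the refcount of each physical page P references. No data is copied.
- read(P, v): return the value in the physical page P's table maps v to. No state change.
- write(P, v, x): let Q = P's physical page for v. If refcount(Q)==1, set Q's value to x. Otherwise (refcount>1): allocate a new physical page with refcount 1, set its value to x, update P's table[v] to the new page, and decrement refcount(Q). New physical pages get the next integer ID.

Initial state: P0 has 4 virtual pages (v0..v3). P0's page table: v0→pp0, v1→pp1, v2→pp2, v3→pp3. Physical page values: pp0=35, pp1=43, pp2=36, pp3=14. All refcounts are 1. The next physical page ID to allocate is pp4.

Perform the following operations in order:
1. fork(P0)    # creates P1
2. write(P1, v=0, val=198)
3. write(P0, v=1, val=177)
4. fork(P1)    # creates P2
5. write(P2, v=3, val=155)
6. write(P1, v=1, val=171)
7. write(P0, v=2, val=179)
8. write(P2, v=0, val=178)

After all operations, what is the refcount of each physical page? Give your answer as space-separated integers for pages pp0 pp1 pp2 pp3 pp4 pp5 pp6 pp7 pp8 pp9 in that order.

Answer: 1 1 2 2 1 1 1 1 1 1

Derivation:
Op 1: fork(P0) -> P1. 4 ppages; refcounts: pp0:2 pp1:2 pp2:2 pp3:2
Op 2: write(P1, v0, 198). refcount(pp0)=2>1 -> COPY to pp4. 5 ppages; refcounts: pp0:1 pp1:2 pp2:2 pp3:2 pp4:1
Op 3: write(P0, v1, 177). refcount(pp1)=2>1 -> COPY to pp5. 6 ppages; refcounts: pp0:1 pp1:1 pp2:2 pp3:2 pp4:1 pp5:1
Op 4: fork(P1) -> P2. 6 ppages; refcounts: pp0:1 pp1:2 pp2:3 pp3:3 pp4:2 pp5:1
Op 5: write(P2, v3, 155). refcount(pp3)=3>1 -> COPY to pp6. 7 ppages; refcounts: pp0:1 pp1:2 pp2:3 pp3:2 pp4:2 pp5:1 pp6:1
Op 6: write(P1, v1, 171). refcount(pp1)=2>1 -> COPY to pp7. 8 ppages; refcounts: pp0:1 pp1:1 pp2:3 pp3:2 pp4:2 pp5:1 pp6:1 pp7:1
Op 7: write(P0, v2, 179). refcount(pp2)=3>1 -> COPY to pp8. 9 ppages; refcounts: pp0:1 pp1:1 pp2:2 pp3:2 pp4:2 pp5:1 pp6:1 pp7:1 pp8:1
Op 8: write(P2, v0, 178). refcount(pp4)=2>1 -> COPY to pp9. 10 ppages; refcounts: pp0:1 pp1:1 pp2:2 pp3:2 pp4:1 pp5:1 pp6:1 pp7:1 pp8:1 pp9:1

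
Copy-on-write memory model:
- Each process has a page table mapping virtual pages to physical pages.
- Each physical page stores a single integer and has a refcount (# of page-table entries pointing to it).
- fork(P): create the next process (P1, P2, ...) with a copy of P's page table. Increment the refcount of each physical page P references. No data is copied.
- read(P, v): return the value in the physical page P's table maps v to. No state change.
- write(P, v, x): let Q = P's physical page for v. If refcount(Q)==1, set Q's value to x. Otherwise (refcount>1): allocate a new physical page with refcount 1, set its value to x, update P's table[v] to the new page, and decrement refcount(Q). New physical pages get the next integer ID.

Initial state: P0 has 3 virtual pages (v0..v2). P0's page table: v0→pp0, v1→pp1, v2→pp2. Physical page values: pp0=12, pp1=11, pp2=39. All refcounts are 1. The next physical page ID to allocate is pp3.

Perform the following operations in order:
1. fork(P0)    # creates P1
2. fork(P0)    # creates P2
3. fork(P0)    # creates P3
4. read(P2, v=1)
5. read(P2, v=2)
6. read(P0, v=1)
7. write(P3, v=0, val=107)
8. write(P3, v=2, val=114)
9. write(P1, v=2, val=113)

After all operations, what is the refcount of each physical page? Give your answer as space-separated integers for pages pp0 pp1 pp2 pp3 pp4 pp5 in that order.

Op 1: fork(P0) -> P1. 3 ppages; refcounts: pp0:2 pp1:2 pp2:2
Op 2: fork(P0) -> P2. 3 ppages; refcounts: pp0:3 pp1:3 pp2:3
Op 3: fork(P0) -> P3. 3 ppages; refcounts: pp0:4 pp1:4 pp2:4
Op 4: read(P2, v1) -> 11. No state change.
Op 5: read(P2, v2) -> 39. No state change.
Op 6: read(P0, v1) -> 11. No state change.
Op 7: write(P3, v0, 107). refcount(pp0)=4>1 -> COPY to pp3. 4 ppages; refcounts: pp0:3 pp1:4 pp2:4 pp3:1
Op 8: write(P3, v2, 114). refcount(pp2)=4>1 -> COPY to pp4. 5 ppages; refcounts: pp0:3 pp1:4 pp2:3 pp3:1 pp4:1
Op 9: write(P1, v2, 113). refcount(pp2)=3>1 -> COPY to pp5. 6 ppages; refcounts: pp0:3 pp1:4 pp2:2 pp3:1 pp4:1 pp5:1

Answer: 3 4 2 1 1 1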